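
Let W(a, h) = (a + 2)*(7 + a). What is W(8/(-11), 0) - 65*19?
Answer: -148469/121 ≈ -1227.0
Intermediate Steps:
W(a, h) = (2 + a)*(7 + a)
W(8/(-11), 0) - 65*19 = (14 + (8/(-11))² + 9*(8/(-11))) - 65*19 = (14 + (8*(-1/11))² + 9*(8*(-1/11))) - 1235 = (14 + (-8/11)² + 9*(-8/11)) - 1235 = (14 + 64/121 - 72/11) - 1235 = 966/121 - 1235 = -148469/121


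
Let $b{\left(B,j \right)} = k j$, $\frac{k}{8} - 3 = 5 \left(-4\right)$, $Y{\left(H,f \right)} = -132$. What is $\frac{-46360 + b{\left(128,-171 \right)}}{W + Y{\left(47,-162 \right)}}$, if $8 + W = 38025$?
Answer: $- \frac{23104}{37885} \approx -0.60985$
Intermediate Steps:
$W = 38017$ ($W = -8 + 38025 = 38017$)
$k = -136$ ($k = 24 + 8 \cdot 5 \left(-4\right) = 24 + 8 \left(-20\right) = 24 - 160 = -136$)
$b{\left(B,j \right)} = - 136 j$
$\frac{-46360 + b{\left(128,-171 \right)}}{W + Y{\left(47,-162 \right)}} = \frac{-46360 - -23256}{38017 - 132} = \frac{-46360 + 23256}{37885} = \left(-23104\right) \frac{1}{37885} = - \frac{23104}{37885}$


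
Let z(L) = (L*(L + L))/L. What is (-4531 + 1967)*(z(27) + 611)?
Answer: -1705060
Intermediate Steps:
z(L) = 2*L (z(L) = (L*(2*L))/L = (2*L**2)/L = 2*L)
(-4531 + 1967)*(z(27) + 611) = (-4531 + 1967)*(2*27 + 611) = -2564*(54 + 611) = -2564*665 = -1705060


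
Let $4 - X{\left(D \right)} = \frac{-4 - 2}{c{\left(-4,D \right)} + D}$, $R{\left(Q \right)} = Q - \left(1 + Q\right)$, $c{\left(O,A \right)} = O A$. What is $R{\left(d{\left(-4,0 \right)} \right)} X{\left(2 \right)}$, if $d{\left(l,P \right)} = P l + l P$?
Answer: $-3$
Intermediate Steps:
$c{\left(O,A \right)} = A O$
$d{\left(l,P \right)} = 2 P l$ ($d{\left(l,P \right)} = P l + P l = 2 P l$)
$R{\left(Q \right)} = -1$
$X{\left(D \right)} = 4 - \frac{2}{D}$ ($X{\left(D \right)} = 4 - \frac{-4 - 2}{D \left(-4\right) + D} = 4 - - \frac{6}{- 4 D + D} = 4 - - \frac{6}{\left(-3\right) D} = 4 - - 6 \left(- \frac{1}{3 D}\right) = 4 - \frac{2}{D}$)
$R{\left(d{\left(-4,0 \right)} \right)} X{\left(2 \right)} = - (4 - \frac{2}{2}) = - (4 - 1) = \left(-1\right) 3 = -3$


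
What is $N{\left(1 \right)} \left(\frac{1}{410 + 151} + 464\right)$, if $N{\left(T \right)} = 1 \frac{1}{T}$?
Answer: $\frac{260305}{561} \approx 464.0$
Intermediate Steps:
$N{\left(T \right)} = \frac{1}{T}$
$N{\left(1 \right)} \left(\frac{1}{410 + 151} + 464\right) = \frac{\frac{1}{410 + 151} + 464}{1} = 1 \left(\frac{1}{561} + 464\right) = 1 \cdot \frac{260305}{561} = \frac{260305}{561}$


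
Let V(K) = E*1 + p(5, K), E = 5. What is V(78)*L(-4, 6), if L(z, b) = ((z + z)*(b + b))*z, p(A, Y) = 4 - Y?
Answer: -26496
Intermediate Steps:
V(K) = 9 - K (V(K) = 5*1 + (4 - K) = 5 + (4 - K) = 9 - K)
L(z, b) = 4*b*z**2 (L(z, b) = ((2*z)*(2*b))*z = (4*b*z)*z = 4*b*z**2)
V(78)*L(-4, 6) = (9 - 1*78)*(4*6*(-4)**2) = (9 - 78)*(4*6*16) = -69*384 = -26496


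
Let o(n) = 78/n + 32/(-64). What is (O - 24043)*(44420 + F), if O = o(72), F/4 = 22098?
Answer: -9579364327/3 ≈ -3.1931e+9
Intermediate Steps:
F = 88392 (F = 4*22098 = 88392)
o(n) = -1/2 + 78/n (o(n) = 78/n + 32*(-1/64) = 78/n - 1/2 = -1/2 + 78/n)
O = 7/12 (O = (1/2)*(156 - 1*72)/72 = (1/2)*(1/72)*(156 - 72) = (1/2)*(1/72)*84 = 7/12 ≈ 0.58333)
(O - 24043)*(44420 + F) = (7/12 - 24043)*(44420 + 88392) = -288509/12*132812 = -9579364327/3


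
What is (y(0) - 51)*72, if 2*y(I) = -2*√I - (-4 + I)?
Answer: -3528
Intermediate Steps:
y(I) = 2 - √I - I/2 (y(I) = (-2*√I - (-4 + I))/2 = (-2*√I + (4 - I))/2 = (4 - I - 2*√I)/2 = 2 - √I - I/2)
(y(0) - 51)*72 = ((2 - √0 - ½*0) - 51)*72 = ((2 - 1*0 + 0) - 51)*72 = ((2 + 0 + 0) - 51)*72 = (2 - 51)*72 = -49*72 = -3528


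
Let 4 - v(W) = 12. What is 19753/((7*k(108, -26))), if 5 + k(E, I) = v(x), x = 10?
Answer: -19753/91 ≈ -217.07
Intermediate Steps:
v(W) = -8 (v(W) = 4 - 1*12 = 4 - 12 = -8)
k(E, I) = -13 (k(E, I) = -5 - 8 = -13)
19753/((7*k(108, -26))) = 19753/((7*(-13))) = 19753/(-91) = 19753*(-1/91) = -19753/91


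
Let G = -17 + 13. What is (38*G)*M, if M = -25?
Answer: 3800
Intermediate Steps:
G = -4
(38*G)*M = (38*(-4))*(-25) = -152*(-25) = 3800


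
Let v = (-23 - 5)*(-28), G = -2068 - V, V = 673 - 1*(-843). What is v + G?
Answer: -2800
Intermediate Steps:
V = 1516 (V = 673 + 843 = 1516)
G = -3584 (G = -2068 - 1*1516 = -2068 - 1516 = -3584)
v = 784 (v = -28*(-28) = 784)
v + G = 784 - 3584 = -2800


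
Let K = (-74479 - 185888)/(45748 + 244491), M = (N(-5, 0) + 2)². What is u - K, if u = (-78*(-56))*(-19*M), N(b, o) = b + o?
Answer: -216787375425/290239 ≈ -7.4693e+5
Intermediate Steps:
M = 9 (M = ((-5 + 0) + 2)² = (-5 + 2)² = (-3)² = 9)
u = -746928 (u = (-78*(-56))*(-19*9) = 4368*(-171) = -746928)
K = -260367/290239 ≈ -0.89708
u - K = -746928 - 1*(-260367/290239) = -746928 + 260367/290239 = -216787375425/290239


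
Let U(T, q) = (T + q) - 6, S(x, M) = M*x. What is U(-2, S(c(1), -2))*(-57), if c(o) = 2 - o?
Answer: 570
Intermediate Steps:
U(T, q) = -6 + T + q
U(-2, S(c(1), -2))*(-57) = (-6 - 2 - 2*(2 - 1*1))*(-57) = (-6 - 2 - 2*(2 - 1))*(-57) = (-6 - 2 - 2*1)*(-57) = (-6 - 2 - 2)*(-57) = -10*(-57) = 570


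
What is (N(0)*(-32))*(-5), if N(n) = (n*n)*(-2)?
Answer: 0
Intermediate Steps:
N(n) = -2*n**2 (N(n) = n**2*(-2) = -2*n**2)
(N(0)*(-32))*(-5) = (-2*0**2*(-32))*(-5) = (-2*0*(-32))*(-5) = (0*(-32))*(-5) = 0*(-5) = 0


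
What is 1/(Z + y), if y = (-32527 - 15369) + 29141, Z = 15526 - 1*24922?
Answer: -1/28151 ≈ -3.5523e-5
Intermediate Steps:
Z = -9396 (Z = 15526 - 24922 = -9396)
y = -18755 (y = -47896 + 29141 = -18755)
1/(Z + y) = 1/(-9396 - 18755) = 1/(-28151) = -1/28151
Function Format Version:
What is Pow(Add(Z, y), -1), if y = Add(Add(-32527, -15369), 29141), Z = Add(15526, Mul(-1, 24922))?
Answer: Rational(-1, 28151) ≈ -3.5523e-5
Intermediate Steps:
Z = -9396 (Z = Add(15526, -24922) = -9396)
y = -18755 (y = Add(-47896, 29141) = -18755)
Pow(Add(Z, y), -1) = Pow(Add(-9396, -18755), -1) = Pow(-28151, -1) = Rational(-1, 28151)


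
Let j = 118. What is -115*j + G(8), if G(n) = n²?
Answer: -13506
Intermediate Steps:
-115*j + G(8) = -115*118 + 8² = -13570 + 64 = -13506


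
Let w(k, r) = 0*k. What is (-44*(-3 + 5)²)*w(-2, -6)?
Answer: 0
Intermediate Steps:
w(k, r) = 0
(-44*(-3 + 5)²)*w(-2, -6) = -44*(-3 + 5)²*0 = -44*2²*0 = -44*4*0 = -176*0 = 0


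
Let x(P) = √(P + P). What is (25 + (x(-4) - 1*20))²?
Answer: 17 + 20*I*√2 ≈ 17.0 + 28.284*I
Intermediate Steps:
x(P) = √2*√P (x(P) = √(2*P) = √2*√P)
(25 + (x(-4) - 1*20))² = (25 + (√2*√(-4) - 1*20))² = (25 + (√2*(2*I) - 20))² = (25 + (2*I*√2 - 20))² = (25 + (-20 + 2*I*√2))² = (5 + 2*I*√2)²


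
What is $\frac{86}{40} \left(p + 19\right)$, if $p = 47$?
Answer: $\frac{1419}{10} \approx 141.9$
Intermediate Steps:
$\frac{86}{40} \left(p + 19\right) = \frac{86}{40} \left(47 + 19\right) = 86 \cdot \frac{1}{40} \cdot 66 = \frac{43}{20} \cdot 66 = \frac{1419}{10}$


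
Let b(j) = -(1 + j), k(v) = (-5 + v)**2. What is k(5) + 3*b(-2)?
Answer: 3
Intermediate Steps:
b(j) = -1 - j
k(5) + 3*b(-2) = (-5 + 5)**2 + 3*(-1 - 1*(-2)) = 0**2 + 3*(-1 + 2) = 0 + 3*1 = 0 + 3 = 3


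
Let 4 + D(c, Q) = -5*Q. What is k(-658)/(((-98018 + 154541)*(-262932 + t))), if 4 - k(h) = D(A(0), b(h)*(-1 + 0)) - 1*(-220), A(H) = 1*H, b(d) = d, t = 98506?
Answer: -27/81525007 ≈ -3.3119e-7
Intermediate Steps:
A(H) = H
D(c, Q) = -4 - 5*Q
k(h) = -212 - 5*h (k(h) = 4 - ((-4 - 5*h*(-1 + 0)) - 1*(-220)) = 4 - ((-4 - 5*h*(-1)) + 220) = 4 - ((-4 - (-5)*h) + 220) = 4 - ((-4 + 5*h) + 220) = 4 - (216 + 5*h) = 4 + (-216 - 5*h) = -212 - 5*h)
k(-658)/(((-98018 + 154541)*(-262932 + t))) = (-212 - 5*(-658))/(((-98018 + 154541)*(-262932 + 98506))) = (-212 + 3290)/((56523*(-164426))) = 3078/(-9293850798) = 3078*(-1/9293850798) = -27/81525007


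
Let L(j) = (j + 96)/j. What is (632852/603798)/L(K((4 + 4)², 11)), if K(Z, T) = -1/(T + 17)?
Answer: -316426/811202613 ≈ -0.00039007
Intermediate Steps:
K(Z, T) = -1/(17 + T)
L(j) = (96 + j)/j
(632852/603798)/L(K((4 + 4)², 11)) = (632852/603798)/(((96 - 1/(17 + 11))/((-1/(17 + 11))))) = (632852*(1/603798))/(((96 - 1/28)/((-1/28)))) = 316426/(301899*(((96 - 1*1/28)/((-1*1/28))))) = 316426/(301899*(((96 - 1/28)/(-1/28)))) = 316426/(301899*((-28*2687/28))) = (316426/301899)/(-2687) = (316426/301899)*(-1/2687) = -316426/811202613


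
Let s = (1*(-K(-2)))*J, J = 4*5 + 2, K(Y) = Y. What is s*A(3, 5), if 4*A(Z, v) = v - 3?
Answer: 22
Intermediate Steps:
A(Z, v) = -3/4 + v/4 (A(Z, v) = (v - 3)/4 = (-3 + v)/4 = -3/4 + v/4)
J = 22 (J = 20 + 2 = 22)
s = 44 (s = (1*(-1*(-2)))*22 = (1*2)*22 = 2*22 = 44)
s*A(3, 5) = 44*(-3/4 + (1/4)*5) = 44*(-3/4 + 5/4) = 44*(1/2) = 22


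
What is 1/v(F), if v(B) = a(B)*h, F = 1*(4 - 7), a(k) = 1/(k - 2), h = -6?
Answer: ⅚ ≈ 0.83333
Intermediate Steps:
a(k) = 1/(-2 + k)
F = -3 (F = 1*(-3) = -3)
v(B) = -6/(-2 + B)
1/v(F) = 1/(-6/(-2 - 3)) = 1/(-6/(-5)) = 1/(-6*(-⅕)) = 1/(6/5) = ⅚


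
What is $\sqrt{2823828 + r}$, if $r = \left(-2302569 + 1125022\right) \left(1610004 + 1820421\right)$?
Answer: $3 i \sqrt{448831538183} \approx 2.0098 \cdot 10^{6} i$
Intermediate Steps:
$r = -4039486667475$ ($r = \left(-1177547\right) 3430425 = -4039486667475$)
$\sqrt{2823828 + r} = \sqrt{2823828 - 4039486667475} = \sqrt{-4039483843647} = 3 i \sqrt{448831538183}$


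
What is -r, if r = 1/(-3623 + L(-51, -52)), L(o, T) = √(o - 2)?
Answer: 3623/13126182 + I*√53/13126182 ≈ 0.00027601 + 5.5463e-7*I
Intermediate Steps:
L(o, T) = √(-2 + o)
r = 1/(-3623 + I*√53) (r = 1/(-3623 + √(-2 - 51)) = 1/(-3623 + √(-53)) = 1/(-3623 + I*√53) ≈ -0.00027601 - 5.546e-7*I)
-r = -(-3623/13126182 - I*√53/13126182) = 3623/13126182 + I*√53/13126182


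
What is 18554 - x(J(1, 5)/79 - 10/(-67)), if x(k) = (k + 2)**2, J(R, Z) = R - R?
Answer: 83268170/4489 ≈ 18549.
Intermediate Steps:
J(R, Z) = 0
x(k) = (2 + k)**2
18554 - x(J(1, 5)/79 - 10/(-67)) = 18554 - (2 + (0/79 - 10/(-67)))**2 = 18554 - (2 + (0*(1/79) - 10*(-1/67)))**2 = 18554 - (2 + (0 + 10/67))**2 = 18554 - (2 + 10/67)**2 = 18554 - (144/67)**2 = 18554 - 1*20736/4489 = 18554 - 20736/4489 = 83268170/4489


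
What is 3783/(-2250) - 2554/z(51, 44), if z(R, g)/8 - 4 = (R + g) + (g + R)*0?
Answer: -242851/49500 ≈ -4.9061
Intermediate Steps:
z(R, g) = 32 + 8*R + 8*g (z(R, g) = 32 + 8*((R + g) + (g + R)*0) = 32 + 8*((R + g) + (R + g)*0) = 32 + 8*((R + g) + 0) = 32 + 8*(R + g) = 32 + (8*R + 8*g) = 32 + 8*R + 8*g)
3783/(-2250) - 2554/z(51, 44) = 3783/(-2250) - 2554/(32 + 8*51 + 8*44) = 3783*(-1/2250) - 2554/(32 + 408 + 352) = -1261/750 - 2554/792 = -1261/750 - 2554*1/792 = -1261/750 - 1277/396 = -242851/49500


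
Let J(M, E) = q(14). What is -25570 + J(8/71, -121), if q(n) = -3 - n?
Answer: -25587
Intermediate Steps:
J(M, E) = -17 (J(M, E) = -3 - 1*14 = -3 - 14 = -17)
-25570 + J(8/71, -121) = -25570 - 17 = -25587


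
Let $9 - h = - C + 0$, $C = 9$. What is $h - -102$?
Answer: $120$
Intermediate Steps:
$h = 18$ ($h = 9 - \left(\left(-1\right) 9 + 0\right) = 9 - \left(-9 + 0\right) = 9 - -9 = 9 + 9 = 18$)
$h - -102 = 18 - -102 = 18 + 102 = 120$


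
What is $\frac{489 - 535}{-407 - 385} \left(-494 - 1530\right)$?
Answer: $- \frac{1058}{9} \approx -117.56$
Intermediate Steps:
$\frac{489 - 535}{-407 - 385} \left(-494 - 1530\right) = - \frac{46}{-792} \left(-2024\right) = \left(-46\right) \left(- \frac{1}{792}\right) \left(-2024\right) = \frac{23}{396} \left(-2024\right) = - \frac{1058}{9}$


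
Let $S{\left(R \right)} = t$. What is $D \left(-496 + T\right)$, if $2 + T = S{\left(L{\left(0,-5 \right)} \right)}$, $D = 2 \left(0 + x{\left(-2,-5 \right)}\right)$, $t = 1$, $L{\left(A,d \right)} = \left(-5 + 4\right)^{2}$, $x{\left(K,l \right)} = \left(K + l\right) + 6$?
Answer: $994$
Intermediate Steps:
$x{\left(K,l \right)} = 6 + K + l$
$L{\left(A,d \right)} = 1$ ($L{\left(A,d \right)} = \left(-1\right)^{2} = 1$)
$S{\left(R \right)} = 1$
$D = -2$ ($D = 2 \left(0 - 1\right) = 2 \left(-1\right) = -2$)
$T = -1$ ($T = -2 + 1 = -1$)
$D \left(-496 + T\right) = - 2 \left(-496 - 1\right) = \left(-2\right) \left(-497\right) = 994$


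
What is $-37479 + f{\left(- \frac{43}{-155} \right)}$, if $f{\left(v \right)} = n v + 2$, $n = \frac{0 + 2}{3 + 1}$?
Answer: $- \frac{11617827}{310} \approx -37477.0$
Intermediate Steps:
$n = \frac{1}{2}$ ($n = \frac{2}{4} = 2 \cdot \frac{1}{4} = \frac{1}{2} \approx 0.5$)
$f{\left(v \right)} = 2 + \frac{v}{2}$ ($f{\left(v \right)} = \frac{v}{2} + 2 = 2 + \frac{v}{2}$)
$-37479 + f{\left(- \frac{43}{-155} \right)} = -37479 + \left(2 + \frac{\left(-43\right) \frac{1}{-155}}{2}\right) = -37479 + \left(2 + \frac{\left(-43\right) \left(- \frac{1}{155}\right)}{2}\right) = -37479 + \left(2 + \frac{1}{2} \cdot \frac{43}{155}\right) = -37479 + \left(2 + \frac{43}{310}\right) = -37479 + \frac{663}{310} = - \frac{11617827}{310}$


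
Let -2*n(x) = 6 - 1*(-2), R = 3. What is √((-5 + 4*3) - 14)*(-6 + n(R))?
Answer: -10*I*√7 ≈ -26.458*I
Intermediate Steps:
n(x) = -4 (n(x) = -(6 - 1*(-2))/2 = -(6 + 2)/2 = -½*8 = -4)
√((-5 + 4*3) - 14)*(-6 + n(R)) = √((-5 + 4*3) - 14)*(-6 - 4) = √((-5 + 12) - 14)*(-10) = √(7 - 14)*(-10) = √(-7)*(-10) = (I*√7)*(-10) = -10*I*√7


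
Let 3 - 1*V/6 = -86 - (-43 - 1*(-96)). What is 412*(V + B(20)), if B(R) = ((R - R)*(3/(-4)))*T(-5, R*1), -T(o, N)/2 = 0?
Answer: 351024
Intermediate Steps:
T(o, N) = 0 (T(o, N) = -2*0 = 0)
V = 852 (V = 18 - 6*(-86 - (-43 - 1*(-96))) = 18 - 6*(-86 - (-43 + 96)) = 18 - 6*(-86 - 1*53) = 18 - 6*(-86 - 53) = 18 - 6*(-139) = 18 + 834 = 852)
B(R) = 0 (B(R) = ((R - R)*(3/(-4)))*0 = (0*(3*(-¼)))*0 = (0*(-¾))*0 = 0*0 = 0)
412*(V + B(20)) = 412*(852 + 0) = 412*852 = 351024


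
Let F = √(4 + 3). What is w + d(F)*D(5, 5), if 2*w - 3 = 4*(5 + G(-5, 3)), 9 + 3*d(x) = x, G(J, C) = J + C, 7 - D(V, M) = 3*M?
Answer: 63/2 - 8*√7/3 ≈ 24.445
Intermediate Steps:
F = √7 ≈ 2.6458
D(V, M) = 7 - 3*M
G(J, C) = C + J
d(x) = -3 + x/3
w = 15/2 (w = 3/2 + (4*(5 + (3 - 5)))/2 = 3/2 + (4*(5 - 2))/2 = 3/2 + (4*3)/2 = 3/2 + (½)*12 = 3/2 + 6 = 15/2 ≈ 7.5000)
w + d(F)*D(5, 5) = 15/2 + (-3 + √7/3)*(7 - 3*5) = 15/2 + (-3 + √7/3)*(7 - 15) = 15/2 + (-3 + √7/3)*(-8) = 15/2 + (24 - 8*√7/3) = 63/2 - 8*√7/3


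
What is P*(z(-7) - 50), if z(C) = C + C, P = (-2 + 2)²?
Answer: 0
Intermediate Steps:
P = 0 (P = 0² = 0)
z(C) = 2*C
P*(z(-7) - 50) = 0*(2*(-7) - 50) = 0*(-14 - 50) = 0*(-64) = 0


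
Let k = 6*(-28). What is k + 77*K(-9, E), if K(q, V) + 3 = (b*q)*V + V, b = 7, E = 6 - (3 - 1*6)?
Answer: -43365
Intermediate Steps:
E = 9 (E = 6 - (3 - 6) = 6 - 1*(-3) = 6 + 3 = 9)
k = -168
K(q, V) = -3 + V + 7*V*q (K(q, V) = -3 + ((7*q)*V + V) = -3 + (7*V*q + V) = -3 + (V + 7*V*q) = -3 + V + 7*V*q)
k + 77*K(-9, E) = -168 + 77*(-3 + 9 + 7*9*(-9)) = -168 + 77*(-3 + 9 - 567) = -168 + 77*(-561) = -168 - 43197 = -43365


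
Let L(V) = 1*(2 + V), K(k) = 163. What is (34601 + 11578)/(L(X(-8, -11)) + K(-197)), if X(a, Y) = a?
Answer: 46179/157 ≈ 294.13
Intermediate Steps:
L(V) = 2 + V
(34601 + 11578)/(L(X(-8, -11)) + K(-197)) = (34601 + 11578)/((2 - 8) + 163) = 46179/(-6 + 163) = 46179/157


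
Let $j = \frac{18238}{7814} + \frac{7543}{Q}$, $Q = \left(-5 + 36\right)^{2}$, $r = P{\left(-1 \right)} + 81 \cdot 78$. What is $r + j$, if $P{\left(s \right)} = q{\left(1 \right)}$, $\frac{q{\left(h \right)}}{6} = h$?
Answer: $\frac{23782495008}{3754627} \approx 6334.2$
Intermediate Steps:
$q{\left(h \right)} = 6 h$
$P{\left(s \right)} = 6$ ($P{\left(s \right)} = 6 \cdot 1 = 6$)
$r = 6324$ ($r = 6 + 81 \cdot 78 = 6 + 6318 = 6324$)
$Q = 961$ ($Q = 31^{2} = 961$)
$j = \frac{38233860}{3754627}$ ($j = \frac{18238}{7814} + \frac{7543}{961} = 18238 \cdot \frac{1}{7814} + 7543 \cdot \frac{1}{961} = \frac{9119}{3907} + \frac{7543}{961} = \frac{38233860}{3754627} \approx 10.183$)
$r + j = 6324 + \frac{38233860}{3754627} = \frac{23782495008}{3754627}$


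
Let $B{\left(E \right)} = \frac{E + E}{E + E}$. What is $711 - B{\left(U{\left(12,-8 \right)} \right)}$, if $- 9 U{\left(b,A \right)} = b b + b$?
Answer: $710$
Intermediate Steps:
$U{\left(b,A \right)} = - \frac{b}{9} - \frac{b^{2}}{9}$ ($U{\left(b,A \right)} = - \frac{b b + b}{9} = - \frac{b^{2} + b}{9} = - \frac{b + b^{2}}{9} = - \frac{b}{9} - \frac{b^{2}}{9}$)
$B{\left(E \right)} = 1$ ($B{\left(E \right)} = \frac{2 E}{2 E} = 2 E \frac{1}{2 E} = 1$)
$711 - B{\left(U{\left(12,-8 \right)} \right)} = 711 - 1 = 710$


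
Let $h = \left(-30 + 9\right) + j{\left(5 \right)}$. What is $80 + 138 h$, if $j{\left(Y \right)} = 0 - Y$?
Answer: $-3508$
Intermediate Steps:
$j{\left(Y \right)} = - Y$
$h = -26$ ($h = \left(-30 + 9\right) - 5 = -21 - 5 = -26$)
$80 + 138 h = 80 + 138 \left(-26\right) = 80 - 3588 = -3508$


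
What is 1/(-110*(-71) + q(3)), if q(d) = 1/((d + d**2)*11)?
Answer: 132/1030921 ≈ 0.00012804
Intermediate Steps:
q(d) = 1/(11*(d + d**2)) (q(d) = (1/11)/(d + d**2) = 1/(11*(d + d**2)))
1/(-110*(-71) + q(3)) = 1/(-110*(-71) + (1/11)/(3*(1 + 3))) = 1/(7810 + (1/11)*(1/3)/4) = 1/(7810 + (1/11)*(1/3)*(1/4)) = 1/(7810 + 1/132) = 1/(1030921/132) = 132/1030921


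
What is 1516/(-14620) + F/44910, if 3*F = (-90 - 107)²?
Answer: 3631369/19697526 ≈ 0.18436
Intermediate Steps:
F = 38809/3 (F = (-90 - 107)²/3 = (⅓)*(-197)² = (⅓)*38809 = 38809/3 ≈ 12936.)
1516/(-14620) + F/44910 = 1516/(-14620) + (38809/3)/44910 = 1516*(-1/14620) + (38809/3)*(1/44910) = -379/3655 + 38809/134730 = 3631369/19697526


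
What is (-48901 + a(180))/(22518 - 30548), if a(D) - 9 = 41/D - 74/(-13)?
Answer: 114393427/18790200 ≈ 6.0879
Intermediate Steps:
a(D) = 191/13 + 41/D (a(D) = 9 + (41/D - 74/(-13)) = 9 + (41/D - 74*(-1/13)) = 9 + (41/D + 74/13) = 9 + (74/13 + 41/D) = 191/13 + 41/D)
(-48901 + a(180))/(22518 - 30548) = (-48901 + (191/13 + 41/180))/(22518 - 30548) = (-48901 + (191/13 + 41*(1/180)))/(-8030) = (-48901 + (191/13 + 41/180))*(-1/8030) = (-48901 + 34913/2340)*(-1/8030) = -114393427/2340*(-1/8030) = 114393427/18790200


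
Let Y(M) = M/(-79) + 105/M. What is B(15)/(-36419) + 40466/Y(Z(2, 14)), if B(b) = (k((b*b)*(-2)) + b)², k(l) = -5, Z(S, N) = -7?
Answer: -58212443433/21450791 ≈ -2713.8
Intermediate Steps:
Y(M) = 105/M - M/79 (Y(M) = M*(-1/79) + 105/M = -M/79 + 105/M = 105/M - M/79)
B(b) = (-5 + b)²
B(15)/(-36419) + 40466/Y(Z(2, 14)) = (-5 + 15)²/(-36419) + 40466/(105/(-7) - 1/79*(-7)) = 10²*(-1/36419) + 40466/(105*(-⅐) + 7/79) = 100*(-1/36419) + 40466/(-15 + 7/79) = -100/36419 + 40466/(-1178/79) = -100/36419 + 40466*(-79/1178) = -100/36419 - 1598407/589 = -58212443433/21450791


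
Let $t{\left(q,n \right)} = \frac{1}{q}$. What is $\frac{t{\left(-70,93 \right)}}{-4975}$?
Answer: $\frac{1}{348250} \approx 2.8715 \cdot 10^{-6}$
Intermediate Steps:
$\frac{t{\left(-70,93 \right)}}{-4975} = \frac{1}{\left(-70\right) \left(-4975\right)} = \left(- \frac{1}{70}\right) \left(- \frac{1}{4975}\right) = \frac{1}{348250}$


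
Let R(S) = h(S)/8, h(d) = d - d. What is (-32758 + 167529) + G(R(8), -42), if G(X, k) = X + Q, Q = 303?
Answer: 135074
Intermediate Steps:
h(d) = 0
R(S) = 0 (R(S) = 0/8 = 0*(1/8) = 0)
G(X, k) = 303 + X (G(X, k) = X + 303 = 303 + X)
(-32758 + 167529) + G(R(8), -42) = (-32758 + 167529) + (303 + 0) = 134771 + 303 = 135074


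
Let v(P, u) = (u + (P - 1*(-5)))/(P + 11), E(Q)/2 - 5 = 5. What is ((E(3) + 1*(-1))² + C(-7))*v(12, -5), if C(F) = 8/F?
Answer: 30228/161 ≈ 187.75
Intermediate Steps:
E(Q) = 20 (E(Q) = 10 + 2*5 = 10 + 10 = 20)
v(P, u) = (5 + P + u)/(11 + P) (v(P, u) = (u + (P + 5))/(11 + P) = (u + (5 + P))/(11 + P) = (5 + P + u)/(11 + P))
((E(3) + 1*(-1))² + C(-7))*v(12, -5) = ((20 + 1*(-1))² + 8/(-7))*((5 + 12 - 5)/(11 + 12)) = ((20 - 1)² + 8*(-⅐))*(12/23) = (19² - 8/7)*((1/23)*12) = (361 - 8/7)*(12/23) = (2519/7)*(12/23) = 30228/161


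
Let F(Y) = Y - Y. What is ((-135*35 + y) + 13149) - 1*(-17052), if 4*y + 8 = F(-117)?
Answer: 25474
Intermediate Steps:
F(Y) = 0
y = -2 (y = -2 + (1/4)*0 = -2 + 0 = -2)
((-135*35 + y) + 13149) - 1*(-17052) = ((-135*35 - 2) + 13149) - 1*(-17052) = ((-4725 - 2) + 13149) + 17052 = (-4727 + 13149) + 17052 = 8422 + 17052 = 25474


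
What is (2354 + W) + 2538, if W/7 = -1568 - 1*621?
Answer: -10431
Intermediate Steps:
W = -15323 (W = 7*(-1568 - 1*621) = 7*(-1568 - 621) = 7*(-2189) = -15323)
(2354 + W) + 2538 = (2354 - 15323) + 2538 = -12969 + 2538 = -10431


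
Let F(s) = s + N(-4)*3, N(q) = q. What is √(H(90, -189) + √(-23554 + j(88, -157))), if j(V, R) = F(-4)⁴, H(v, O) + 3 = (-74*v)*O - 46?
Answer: √(1258691 + √41982) ≈ 1122.0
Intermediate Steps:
H(v, O) = -49 - 74*O*v (H(v, O) = -3 + ((-74*v)*O - 46) = -3 + (-74*O*v - 46) = -3 + (-46 - 74*O*v) = -49 - 74*O*v)
F(s) = -12 + s (F(s) = s - 4*3 = s - 12 = -12 + s)
j(V, R) = 65536 (j(V, R) = (-12 - 4)⁴ = (-16)⁴ = 65536)
√(H(90, -189) + √(-23554 + j(88, -157))) = √((-49 - 74*(-189)*90) + √(-23554 + 65536)) = √((-49 + 1258740) + √41982) = √(1258691 + √41982)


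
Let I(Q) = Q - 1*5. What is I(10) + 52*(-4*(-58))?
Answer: 12069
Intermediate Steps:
I(Q) = -5 + Q (I(Q) = Q - 5 = -5 + Q)
I(10) + 52*(-4*(-58)) = (-5 + 10) + 52*(-4*(-58)) = 5 + 52*232 = 5 + 12064 = 12069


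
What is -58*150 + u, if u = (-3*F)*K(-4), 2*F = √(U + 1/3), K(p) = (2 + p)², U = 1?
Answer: -8700 - 4*√3 ≈ -8706.9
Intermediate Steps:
F = √3/3 (F = √(1 + 1/3)/2 = √(1 + 1*(⅓))/2 = √(1 + ⅓)/2 = √(4/3)/2 = (2*√3/3)/2 = √3/3 ≈ 0.57735)
u = -4*√3 (u = (-√3)*(2 - 4)² = -√3*(-2)² = -√3*4 = -4*√3 ≈ -6.9282)
-58*150 + u = -58*150 - 4*√3 = -8700 - 4*√3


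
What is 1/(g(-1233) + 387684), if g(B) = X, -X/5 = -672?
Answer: 1/391044 ≈ 2.5573e-6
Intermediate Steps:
X = 3360 (X = -5*(-672) = 3360)
g(B) = 3360
1/(g(-1233) + 387684) = 1/(3360 + 387684) = 1/391044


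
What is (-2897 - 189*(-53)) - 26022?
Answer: -18902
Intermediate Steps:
(-2897 - 189*(-53)) - 26022 = (-2897 + 10017) - 26022 = 7120 - 26022 = -18902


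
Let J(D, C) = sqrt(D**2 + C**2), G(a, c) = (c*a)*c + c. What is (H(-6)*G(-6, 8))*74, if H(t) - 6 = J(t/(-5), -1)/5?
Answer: -166944 - 27824*sqrt(61)/25 ≈ -1.7564e+5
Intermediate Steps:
G(a, c) = c + a*c**2 (G(a, c) = (a*c)*c + c = a*c**2 + c = c + a*c**2)
J(D, C) = sqrt(C**2 + D**2)
H(t) = 6 + sqrt(1 + t**2/25)/5 (H(t) = 6 + sqrt((-1)**2 + (t/(-5))**2)/5 = 6 + sqrt(1 + (t*(-1/5))**2)*(1/5) = 6 + sqrt(1 + (-t/5)**2)*(1/5) = 6 + sqrt(1 + t**2/25)*(1/5) = 6 + sqrt(1 + t**2/25)/5)
(H(-6)*G(-6, 8))*74 = ((6 + sqrt(25 + (-6)**2)/25)*(8*(1 - 6*8)))*74 = ((6 + sqrt(25 + 36)/25)*(8*(1 - 48)))*74 = ((6 + sqrt(61)/25)*(8*(-47)))*74 = ((6 + sqrt(61)/25)*(-376))*74 = (-2256 - 376*sqrt(61)/25)*74 = -166944 - 27824*sqrt(61)/25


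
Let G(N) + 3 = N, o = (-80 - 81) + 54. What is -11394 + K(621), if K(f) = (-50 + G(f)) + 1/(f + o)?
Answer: -5564563/514 ≈ -10826.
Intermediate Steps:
o = -107 (o = -161 + 54 = -107)
G(N) = -3 + N
K(f) = -53 + f + 1/(-107 + f) (K(f) = (-50 + (-3 + f)) + 1/(f - 107) = (-53 + f) + 1/(-107 + f) = -53 + f + 1/(-107 + f))
-11394 + K(621) = -11394 + (5672 + 621² - 160*621)/(-107 + 621) = -11394 + (5672 + 385641 - 99360)/514 = -11394 + (1/514)*291953 = -11394 + 291953/514 = -5564563/514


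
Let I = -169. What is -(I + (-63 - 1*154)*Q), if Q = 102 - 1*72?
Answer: 6679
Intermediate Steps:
Q = 30 (Q = 102 - 72 = 30)
-(I + (-63 - 1*154)*Q) = -(-169 + (-63 - 1*154)*30) = -(-169 + (-63 - 154)*30) = -(-169 - 217*30) = -(-169 - 6510) = -1*(-6679) = 6679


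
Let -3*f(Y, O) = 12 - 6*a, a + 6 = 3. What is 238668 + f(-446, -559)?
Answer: 238658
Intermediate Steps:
a = -3 (a = -6 + 3 = -3)
f(Y, O) = -10 (f(Y, O) = -(12 - 6*(-3))/3 = -(12 + 18)/3 = -⅓*30 = -10)
238668 + f(-446, -559) = 238668 - 10 = 238658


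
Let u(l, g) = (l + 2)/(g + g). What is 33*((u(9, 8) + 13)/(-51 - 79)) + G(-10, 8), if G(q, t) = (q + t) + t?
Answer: 5253/2080 ≈ 2.5255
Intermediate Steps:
u(l, g) = (2 + l)/(2*g) (u(l, g) = (2 + l)/((2*g)) = (2 + l)*(1/(2*g)) = (2 + l)/(2*g))
G(q, t) = q + 2*t
33*((u(9, 8) + 13)/(-51 - 79)) + G(-10, 8) = 33*(((1/2)*(2 + 9)/8 + 13)/(-51 - 79)) + (-10 + 2*8) = 33*(((1/2)*(1/8)*11 + 13)/(-130)) + (-10 + 16) = 33*((11/16 + 13)*(-1/130)) + 6 = 33*((219/16)*(-1/130)) + 6 = 33*(-219/2080) + 6 = -7227/2080 + 6 = 5253/2080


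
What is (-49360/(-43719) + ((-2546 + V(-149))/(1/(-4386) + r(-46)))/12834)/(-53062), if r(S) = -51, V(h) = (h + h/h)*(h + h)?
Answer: -65172429979/3245482400425187 ≈ -2.0081e-5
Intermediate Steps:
V(h) = 2*h*(1 + h) (V(h) = (h + 1)*(2*h) = (1 + h)*(2*h) = 2*h*(1 + h))
(-49360/(-43719) + ((-2546 + V(-149))/(1/(-4386) + r(-46)))/12834)/(-53062) = (-49360/(-43719) + ((-2546 + 2*(-149)*(1 - 149))/(1/(-4386) - 51))/12834)/(-53062) = (-49360*(-1/43719) + ((-2546 + 2*(-149)*(-148))/(-1/4386 - 51))*(1/12834))*(-1/53062) = (49360/43719 + ((-2546 + 44104)/(-223687/4386))*(1/12834))*(-1/53062) = (49360/43719 + (41558*(-4386/223687))*(1/12834))*(-1/53062) = (49360/43719 - 182273388/223687*1/12834)*(-1/53062) = (49360/43719 - 30378898/478466493)*(-1/53062) = (130344859958/122327933377)*(-1/53062) = -65172429979/3245482400425187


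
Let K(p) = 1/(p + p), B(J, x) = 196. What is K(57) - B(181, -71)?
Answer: -22343/114 ≈ -195.99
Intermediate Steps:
K(p) = 1/(2*p)
K(57) - B(181, -71) = (1/2)/57 - 1*196 = (1/2)*(1/57) - 196 = 1/114 - 196 = -22343/114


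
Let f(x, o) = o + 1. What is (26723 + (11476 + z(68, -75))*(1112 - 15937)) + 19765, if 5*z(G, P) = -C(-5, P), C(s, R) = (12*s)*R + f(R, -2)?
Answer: -156745677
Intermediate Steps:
f(x, o) = 1 + o
C(s, R) = -1 + 12*R*s (C(s, R) = (12*s)*R + (1 - 2) = 12*R*s - 1 = -1 + 12*R*s)
z(G, P) = 1/5 + 12*P (z(G, P) = (-(-1 + 12*P*(-5)))/5 = (-(-1 - 60*P))/5 = (1 + 60*P)/5 = 1/5 + 12*P)
(26723 + (11476 + z(68, -75))*(1112 - 15937)) + 19765 = (26723 + (11476 + (1/5 + 12*(-75)))*(1112 - 15937)) + 19765 = (26723 + (11476 + (1/5 - 900))*(-14825)) + 19765 = (26723 + (11476 - 4499/5)*(-14825)) + 19765 = (26723 + (52881/5)*(-14825)) + 19765 = (26723 - 156792165) + 19765 = -156765442 + 19765 = -156745677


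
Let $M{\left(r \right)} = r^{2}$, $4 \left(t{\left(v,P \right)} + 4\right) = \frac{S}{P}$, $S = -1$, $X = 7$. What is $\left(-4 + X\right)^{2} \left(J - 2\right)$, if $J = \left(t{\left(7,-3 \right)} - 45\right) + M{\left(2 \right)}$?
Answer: $- \frac{1689}{4} \approx -422.25$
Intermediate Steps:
$t{\left(v,P \right)} = -4 - \frac{1}{4 P}$ ($t{\left(v,P \right)} = -4 + \frac{\left(-1\right) \frac{1}{P}}{4} = -4 - \frac{1}{4 P}$)
$J = - \frac{539}{12}$ ($J = \left(\left(-4 - \frac{1}{4 \left(-3\right)}\right) - 45\right) + 2^{2} = \left(\left(-4 - - \frac{1}{12}\right) - 45\right) + 4 = \left(\left(-4 + \frac{1}{12}\right) - 45\right) + 4 = \left(- \frac{47}{12} - 45\right) + 4 = - \frac{587}{12} + 4 = - \frac{539}{12} \approx -44.917$)
$\left(-4 + X\right)^{2} \left(J - 2\right) = \left(-4 + 7\right)^{2} \left(- \frac{539}{12} - 2\right) = 3^{2} \left(- \frac{563}{12}\right) = 9 \left(- \frac{563}{12}\right) = - \frac{1689}{4}$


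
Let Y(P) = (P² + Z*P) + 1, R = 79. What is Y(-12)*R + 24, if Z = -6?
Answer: 17167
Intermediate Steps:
Y(P) = 1 + P² - 6*P (Y(P) = (P² - 6*P) + 1 = 1 + P² - 6*P)
Y(-12)*R + 24 = (1 + (-12)² - 6*(-12))*79 + 24 = (1 + 144 + 72)*79 + 24 = 217*79 + 24 = 17143 + 24 = 17167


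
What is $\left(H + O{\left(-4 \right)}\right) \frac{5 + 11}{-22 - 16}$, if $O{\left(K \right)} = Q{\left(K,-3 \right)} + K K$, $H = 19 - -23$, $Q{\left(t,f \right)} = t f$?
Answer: $- \frac{560}{19} \approx -29.474$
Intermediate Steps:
$Q{\left(t,f \right)} = f t$
$H = 42$ ($H = 19 + 23 = 42$)
$O{\left(K \right)} = K^{2} - 3 K$ ($O{\left(K \right)} = - 3 K + K K = - 3 K + K^{2} = K^{2} - 3 K$)
$\left(H + O{\left(-4 \right)}\right) \frac{5 + 11}{-22 - 16} = \left(42 - 4 \left(-3 - 4\right)\right) \frac{5 + 11}{-22 - 16} = \left(42 - -28\right) \frac{16}{-38} = \left(42 + 28\right) 16 \left(- \frac{1}{38}\right) = 70 \left(- \frac{8}{19}\right) = - \frac{560}{19}$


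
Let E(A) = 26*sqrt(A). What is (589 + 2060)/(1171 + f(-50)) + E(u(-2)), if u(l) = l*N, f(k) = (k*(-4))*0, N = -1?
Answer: 2649/1171 + 26*sqrt(2) ≈ 39.032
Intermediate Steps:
f(k) = 0 (f(k) = -4*k*0 = 0)
u(l) = -l (u(l) = l*(-1) = -l)
(589 + 2060)/(1171 + f(-50)) + E(u(-2)) = (589 + 2060)/(1171 + 0) + 26*sqrt(-1*(-2)) = 2649/1171 + 26*sqrt(2)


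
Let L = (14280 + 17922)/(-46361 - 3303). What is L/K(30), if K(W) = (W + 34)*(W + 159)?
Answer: -1789/33374208 ≈ -5.3604e-5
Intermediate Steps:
K(W) = (34 + W)*(159 + W)
L = -16101/24832 (L = 32202/(-49664) = 32202*(-1/49664) = -16101/24832 ≈ -0.64840)
L/K(30) = -16101/(24832*(5406 + 30² + 193*30)) = -16101/(24832*(5406 + 900 + 5790)) = -16101/24832/12096 = -16101/24832*1/12096 = -1789/33374208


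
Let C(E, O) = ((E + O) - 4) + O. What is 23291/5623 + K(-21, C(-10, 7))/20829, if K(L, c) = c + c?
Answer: 23291/5623 ≈ 4.1421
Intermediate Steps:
C(E, O) = -4 + E + 2*O (C(E, O) = (-4 + E + O) + O = -4 + E + 2*O)
K(L, c) = 2*c
23291/5623 + K(-21, C(-10, 7))/20829 = 23291/5623 + (2*(-4 - 10 + 2*7))/20829 = 23291*(1/5623) + (2*(-4 - 10 + 14))*(1/20829) = 23291/5623 + (2*0)*(1/20829) = 23291/5623 + 0*(1/20829) = 23291/5623 + 0 = 23291/5623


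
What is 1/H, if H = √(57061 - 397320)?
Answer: -I*√340259/340259 ≈ -0.0017143*I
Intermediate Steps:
H = I*√340259 (H = √(-340259) = I*√340259 ≈ 583.32*I)
1/H = 1/(I*√340259) = -I*√340259/340259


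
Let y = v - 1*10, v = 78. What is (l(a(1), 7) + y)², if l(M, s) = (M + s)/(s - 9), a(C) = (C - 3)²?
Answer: 15625/4 ≈ 3906.3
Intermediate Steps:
a(C) = (-3 + C)²
y = 68 (y = 78 - 1*10 = 78 - 10 = 68)
l(M, s) = (M + s)/(-9 + s)
(l(a(1), 7) + y)² = (((-3 + 1)² + 7)/(-9 + 7) + 68)² = (((-2)² + 7)/(-2) + 68)² = (-(4 + 7)/2 + 68)² = (-½*11 + 68)² = (-11/2 + 68)² = (125/2)² = 15625/4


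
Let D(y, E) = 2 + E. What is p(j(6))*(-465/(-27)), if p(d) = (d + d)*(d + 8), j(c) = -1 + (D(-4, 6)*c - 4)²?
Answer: 129500950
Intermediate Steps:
j(c) = -1 + (-4 + 8*c)² (j(c) = -1 + ((2 + 6)*c - 4)² = -1 + (8*c - 4)² = -1 + (-4 + 8*c)²)
p(d) = 2*d*(8 + d) (p(d) = (2*d)*(8 + d) = 2*d*(8 + d))
p(j(6))*(-465/(-27)) = (2*(-1 + 16*(-1 + 2*6)²)*(8 + (-1 + 16*(-1 + 2*6)²)))*(-465/(-27)) = (2*(-1 + 16*(-1 + 12)²)*(8 + (-1 + 16*(-1 + 12)²)))*(-465*(-1)/27) = (2*(-1 + 16*11²)*(8 + (-1 + 16*11²)))*(-15*(-31/27)) = (2*(-1 + 16*121)*(8 + (-1 + 16*121)))*(155/9) = (2*(-1 + 1936)*(8 + (-1 + 1936)))*(155/9) = (2*1935*(8 + 1935))*(155/9) = (2*1935*1943)*(155/9) = 7519410*(155/9) = 129500950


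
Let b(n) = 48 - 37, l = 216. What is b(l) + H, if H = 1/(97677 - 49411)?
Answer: 530927/48266 ≈ 11.000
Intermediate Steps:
b(n) = 11
H = 1/48266 ≈ 2.0719e-5
b(l) + H = 11 + 1/48266 = 530927/48266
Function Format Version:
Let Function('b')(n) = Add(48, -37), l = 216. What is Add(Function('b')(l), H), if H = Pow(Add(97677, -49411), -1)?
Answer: Rational(530927, 48266) ≈ 11.000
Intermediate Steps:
Function('b')(n) = 11
H = Rational(1, 48266) (H = Pow(48266, -1) = Rational(1, 48266) ≈ 2.0719e-5)
Add(Function('b')(l), H) = Add(11, Rational(1, 48266)) = Rational(530927, 48266)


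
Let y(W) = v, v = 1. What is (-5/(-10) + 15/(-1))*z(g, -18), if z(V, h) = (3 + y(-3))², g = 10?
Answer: -232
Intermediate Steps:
y(W) = 1
z(V, h) = 16 (z(V, h) = (3 + 1)² = 4² = 16)
(-5/(-10) + 15/(-1))*z(g, -18) = (-5/(-10) + 15/(-1))*16 = (-5*(-⅒) + 15*(-1))*16 = (½ - 15)*16 = -29/2*16 = -232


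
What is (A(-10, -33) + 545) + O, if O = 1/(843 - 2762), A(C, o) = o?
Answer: 982527/1919 ≈ 512.00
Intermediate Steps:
O = -1/1919 (O = 1/(-1919) = -1/1919 ≈ -0.00052110)
(A(-10, -33) + 545) + O = (-33 + 545) - 1/1919 = 512 - 1/1919 = 982527/1919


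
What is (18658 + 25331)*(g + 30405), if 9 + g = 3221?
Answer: 1478778213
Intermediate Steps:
g = 3212 (g = -9 + 3221 = 3212)
(18658 + 25331)*(g + 30405) = (18658 + 25331)*(3212 + 30405) = 43989*33617 = 1478778213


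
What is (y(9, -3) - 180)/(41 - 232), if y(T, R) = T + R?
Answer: 174/191 ≈ 0.91099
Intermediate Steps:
y(T, R) = R + T
(y(9, -3) - 180)/(41 - 232) = ((-3 + 9) - 180)/(41 - 232) = (6 - 180)/(-191) = -174*(-1/191) = 174/191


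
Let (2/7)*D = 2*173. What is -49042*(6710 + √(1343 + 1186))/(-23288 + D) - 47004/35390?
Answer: 529309727386/35513865 + 49042*√281/7359 ≈ 15016.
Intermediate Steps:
D = 1211 (D = 7*(2*173)/2 = (7/2)*346 = 1211)
-49042*(6710 + √(1343 + 1186))/(-23288 + D) - 47004/35390 = -49042*(6710 + √(1343 + 1186))/(-23288 + 1211) - 47004/35390 = -(-29915620/2007 - 49042*√281/7359) - 47004*1/35390 = -(-29915620/2007 - 49042*√281/7359) - 23502/17695 = -49042*(-610/2007 - √281/7359) - 23502/17695 = (29915620/2007 + 49042*√281/7359) - 23502/17695 = 529309727386/35513865 + 49042*√281/7359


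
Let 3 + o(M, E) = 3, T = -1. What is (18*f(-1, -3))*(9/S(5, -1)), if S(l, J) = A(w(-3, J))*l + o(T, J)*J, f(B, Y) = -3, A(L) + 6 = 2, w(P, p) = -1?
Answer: 243/10 ≈ 24.300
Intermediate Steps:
o(M, E) = 0 (o(M, E) = -3 + 3 = 0)
A(L) = -4 (A(L) = -6 + 2 = -4)
S(l, J) = -4*l (S(l, J) = -4*l + 0*J = -4*l + 0 = -4*l)
(18*f(-1, -3))*(9/S(5, -1)) = (18*(-3))*(9/((-4*5))) = -486/(-20) = -486*(-1)/20 = -54*(-9/20) = 243/10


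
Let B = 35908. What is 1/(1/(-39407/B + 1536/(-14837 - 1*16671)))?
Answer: -324197611/282847316 ≈ -1.1462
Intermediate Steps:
1/(1/(-39407/B + 1536/(-14837 - 1*16671))) = 1/(1/(-39407/35908 + 1536/(-14837 - 1*16671))) = 1/(1/(-39407*1/35908 + 1536/(-14837 - 16671))) = 1/(1/(-39407/35908 + 1536/(-31508))) = 1/(1/(-39407/35908 + 1536*(-1/31508))) = 1/(1/(-39407/35908 - 384/7877)) = 1/(1/(-324197611/282847316)) = 1/(-282847316/324197611) = -324197611/282847316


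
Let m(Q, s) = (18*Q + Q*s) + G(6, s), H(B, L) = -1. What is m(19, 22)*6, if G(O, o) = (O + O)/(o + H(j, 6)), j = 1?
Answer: 31944/7 ≈ 4563.4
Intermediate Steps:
G(O, o) = 2*O/(-1 + o) (G(O, o) = (O + O)/(o - 1) = (2*O)/(-1 + o) = 2*O/(-1 + o))
m(Q, s) = 12/(-1 + s) + 18*Q + Q*s (m(Q, s) = (18*Q + Q*s) + 2*6/(-1 + s) = (18*Q + Q*s) + 12/(-1 + s) = 12/(-1 + s) + 18*Q + Q*s)
m(19, 22)*6 = ((12 + 19*(-1 + 22)*(18 + 22))/(-1 + 22))*6 = ((12 + 19*21*40)/21)*6 = ((12 + 15960)/21)*6 = ((1/21)*15972)*6 = (5324/7)*6 = 31944/7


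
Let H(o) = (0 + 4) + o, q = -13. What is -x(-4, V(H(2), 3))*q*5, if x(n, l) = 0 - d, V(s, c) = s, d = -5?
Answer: 325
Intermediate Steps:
H(o) = 4 + o
x(n, l) = 5 (x(n, l) = 0 - 1*(-5) = 0 + 5 = 5)
-x(-4, V(H(2), 3))*q*5 = -5*(-13)*5 = -(-65)*5 = -1*(-325) = 325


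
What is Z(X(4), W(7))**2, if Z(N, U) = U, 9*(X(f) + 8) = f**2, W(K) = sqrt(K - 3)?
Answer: 4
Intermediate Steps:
W(K) = sqrt(-3 + K)
X(f) = -8 + f**2/9
Z(X(4), W(7))**2 = (sqrt(-3 + 7))**2 = (sqrt(4))**2 = 2**2 = 4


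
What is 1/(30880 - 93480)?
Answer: -1/62600 ≈ -1.5974e-5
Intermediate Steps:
1/(30880 - 93480) = 1/(-62600) = -1/62600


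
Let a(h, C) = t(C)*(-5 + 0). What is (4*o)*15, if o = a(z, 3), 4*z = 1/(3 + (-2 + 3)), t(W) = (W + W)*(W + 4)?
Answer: -12600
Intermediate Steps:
t(W) = 2*W*(4 + W) (t(W) = (2*W)*(4 + W) = 2*W*(4 + W))
z = 1/16 (z = 1/(4*(3 + (-2 + 3))) = 1/(4*(3 + 1)) = (¼)/4 = (¼)*(¼) = 1/16 ≈ 0.062500)
a(h, C) = -10*C*(4 + C) (a(h, C) = (2*C*(4 + C))*(-5 + 0) = (2*C*(4 + C))*(-5) = -10*C*(4 + C))
o = -210 (o = -10*3*(4 + 3) = -10*3*7 = -210)
(4*o)*15 = (4*(-210))*15 = -840*15 = -12600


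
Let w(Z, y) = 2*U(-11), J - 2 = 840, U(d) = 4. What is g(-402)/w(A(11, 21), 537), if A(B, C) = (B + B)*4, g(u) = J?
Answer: 421/4 ≈ 105.25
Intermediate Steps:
J = 842 (J = 2 + 840 = 842)
g(u) = 842
A(B, C) = 8*B (A(B, C) = (2*B)*4 = 8*B)
w(Z, y) = 8 (w(Z, y) = 2*4 = 8)
g(-402)/w(A(11, 21), 537) = 842/8 = 842*(1/8) = 421/4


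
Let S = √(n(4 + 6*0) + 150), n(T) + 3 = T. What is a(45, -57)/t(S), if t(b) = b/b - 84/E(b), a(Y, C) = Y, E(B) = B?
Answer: -1359/1381 - 756*√151/1381 ≈ -7.7110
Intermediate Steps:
n(T) = -3 + T
S = √151 (S = √((-3 + (4 + 6*0)) + 150) = √((-3 + (4 + 0)) + 150) = √((-3 + 4) + 150) = √(1 + 150) = √151 ≈ 12.288)
t(b) = 1 - 84/b (t(b) = b/b - 84/b = 1 - 84/b)
a(45, -57)/t(S) = 45/(((-84 + √151)/(√151))) = 45/(((√151/151)*(-84 + √151))) = 45/((√151*(-84 + √151)/151)) = 45*(√151/(-84 + √151)) = 45*√151/(-84 + √151)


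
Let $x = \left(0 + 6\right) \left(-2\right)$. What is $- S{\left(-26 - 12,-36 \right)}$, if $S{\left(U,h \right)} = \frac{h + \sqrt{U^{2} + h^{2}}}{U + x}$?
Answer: $- \frac{18}{25} + \frac{\sqrt{685}}{25} \approx 0.3269$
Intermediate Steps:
$x = -12$ ($x = 6 \left(-2\right) = -12$)
$S{\left(U,h \right)} = \frac{h + \sqrt{U^{2} + h^{2}}}{-12 + U}$ ($S{\left(U,h \right)} = \frac{h + \sqrt{U^{2} + h^{2}}}{U - 12} = \frac{h + \sqrt{U^{2} + h^{2}}}{-12 + U}$)
$- S{\left(-26 - 12,-36 \right)} = - \frac{-36 + \sqrt{\left(-26 - 12\right)^{2} + \left(-36\right)^{2}}}{-12 - 38} = - \frac{-36 + \sqrt{\left(-26 - 12\right)^{2} + 1296}}{-12 - 38} = - \frac{-36 + \sqrt{\left(-38\right)^{2} + 1296}}{-12 - 38} = - \frac{-36 + \sqrt{1444 + 1296}}{-50} = - \frac{\left(-1\right) \left(-36 + \sqrt{2740}\right)}{50} = - \frac{\left(-1\right) \left(-36 + 2 \sqrt{685}\right)}{50} = - (\frac{18}{25} - \frac{\sqrt{685}}{25}) = - \frac{18}{25} + \frac{\sqrt{685}}{25}$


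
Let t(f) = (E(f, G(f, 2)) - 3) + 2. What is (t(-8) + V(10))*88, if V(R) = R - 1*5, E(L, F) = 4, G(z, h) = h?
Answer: 704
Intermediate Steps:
V(R) = -5 + R (V(R) = R - 5 = -5 + R)
t(f) = 3 (t(f) = (4 - 3) + 2 = 1 + 2 = 3)
(t(-8) + V(10))*88 = (3 + (-5 + 10))*88 = (3 + 5)*88 = 8*88 = 704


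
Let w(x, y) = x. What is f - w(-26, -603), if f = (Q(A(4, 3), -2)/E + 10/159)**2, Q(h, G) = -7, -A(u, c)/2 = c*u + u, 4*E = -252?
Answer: 5922643/227529 ≈ 26.030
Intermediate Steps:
E = -63 (E = (1/4)*(-252) = -63)
A(u, c) = -2*u - 2*c*u (A(u, c) = -2*(c*u + u) = -2*(u + c*u) = -2*u - 2*c*u)
f = 6889/227529 (f = (-7/(-63) + 10/159)**2 = (-7*(-1/63) + 10*(1/159))**2 = (1/9 + 10/159)**2 = (83/477)**2 = 6889/227529 ≈ 0.030277)
f - w(-26, -603) = 6889/227529 - 1*(-26) = 6889/227529 + 26 = 5922643/227529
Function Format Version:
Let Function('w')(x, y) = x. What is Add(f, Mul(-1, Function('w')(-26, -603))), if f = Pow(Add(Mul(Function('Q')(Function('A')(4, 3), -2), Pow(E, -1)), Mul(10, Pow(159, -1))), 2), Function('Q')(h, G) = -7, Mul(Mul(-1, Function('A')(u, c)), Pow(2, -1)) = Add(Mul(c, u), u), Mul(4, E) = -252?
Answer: Rational(5922643, 227529) ≈ 26.030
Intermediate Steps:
E = -63 (E = Mul(Rational(1, 4), -252) = -63)
Function('A')(u, c) = Add(Mul(-2, u), Mul(-2, c, u)) (Function('A')(u, c) = Mul(-2, Add(Mul(c, u), u)) = Mul(-2, Add(u, Mul(c, u))) = Add(Mul(-2, u), Mul(-2, c, u)))
f = Rational(6889, 227529) (f = Pow(Add(Mul(-7, Pow(-63, -1)), Mul(10, Pow(159, -1))), 2) = Pow(Add(Mul(-7, Rational(-1, 63)), Mul(10, Rational(1, 159))), 2) = Pow(Add(Rational(1, 9), Rational(10, 159)), 2) = Pow(Rational(83, 477), 2) = Rational(6889, 227529) ≈ 0.030277)
Add(f, Mul(-1, Function('w')(-26, -603))) = Add(Rational(6889, 227529), Mul(-1, -26)) = Add(Rational(6889, 227529), 26) = Rational(5922643, 227529)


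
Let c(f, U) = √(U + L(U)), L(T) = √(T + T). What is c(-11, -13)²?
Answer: -13 + I*√26 ≈ -13.0 + 5.099*I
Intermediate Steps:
L(T) = √2*√T (L(T) = √(2*T) = √2*√T)
c(f, U) = √(U + √2*√U)
c(-11, -13)² = (√(-13 + √2*√(-13)))² = (√(-13 + √2*(I*√13)))² = (√(-13 + I*√26))² = -13 + I*√26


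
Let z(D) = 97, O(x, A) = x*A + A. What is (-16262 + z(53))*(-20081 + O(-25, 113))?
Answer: 368448845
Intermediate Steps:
O(x, A) = A + A*x (O(x, A) = A*x + A = A + A*x)
(-16262 + z(53))*(-20081 + O(-25, 113)) = (-16262 + 97)*(-20081 + 113*(1 - 25)) = -16165*(-20081 + 113*(-24)) = -16165*(-20081 - 2712) = -16165*(-22793) = 368448845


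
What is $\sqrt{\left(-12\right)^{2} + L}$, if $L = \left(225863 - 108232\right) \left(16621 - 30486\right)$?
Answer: $i \sqrt{1630953671} \approx 40385.0 i$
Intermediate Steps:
$L = -1630953815$ ($L = 117631 \left(-13865\right) = -1630953815$)
$\sqrt{\left(-12\right)^{2} + L} = \sqrt{\left(-12\right)^{2} - 1630953815} = \sqrt{144 - 1630953815} = \sqrt{-1630953671} = i \sqrt{1630953671}$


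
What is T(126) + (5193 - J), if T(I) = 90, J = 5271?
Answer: 12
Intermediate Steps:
T(126) + (5193 - J) = 90 + (5193 - 1*5271) = 90 + (5193 - 5271) = 90 - 78 = 12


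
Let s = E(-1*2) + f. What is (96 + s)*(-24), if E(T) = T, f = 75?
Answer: -4056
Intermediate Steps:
s = 73 (s = -1*2 + 75 = -2 + 75 = 73)
(96 + s)*(-24) = (96 + 73)*(-24) = 169*(-24) = -4056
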